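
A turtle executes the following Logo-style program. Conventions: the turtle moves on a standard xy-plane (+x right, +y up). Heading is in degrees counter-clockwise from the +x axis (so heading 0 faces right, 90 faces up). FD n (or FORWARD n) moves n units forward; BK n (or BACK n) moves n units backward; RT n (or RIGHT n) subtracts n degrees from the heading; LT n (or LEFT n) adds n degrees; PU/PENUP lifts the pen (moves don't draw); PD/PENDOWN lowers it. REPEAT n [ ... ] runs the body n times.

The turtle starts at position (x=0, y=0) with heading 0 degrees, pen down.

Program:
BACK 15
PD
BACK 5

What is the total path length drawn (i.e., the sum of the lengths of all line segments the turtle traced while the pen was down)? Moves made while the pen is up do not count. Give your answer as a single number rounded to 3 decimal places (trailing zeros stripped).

Answer: 20

Derivation:
Executing turtle program step by step:
Start: pos=(0,0), heading=0, pen down
BK 15: (0,0) -> (-15,0) [heading=0, draw]
PD: pen down
BK 5: (-15,0) -> (-20,0) [heading=0, draw]
Final: pos=(-20,0), heading=0, 2 segment(s) drawn

Segment lengths:
  seg 1: (0,0) -> (-15,0), length = 15
  seg 2: (-15,0) -> (-20,0), length = 5
Total = 20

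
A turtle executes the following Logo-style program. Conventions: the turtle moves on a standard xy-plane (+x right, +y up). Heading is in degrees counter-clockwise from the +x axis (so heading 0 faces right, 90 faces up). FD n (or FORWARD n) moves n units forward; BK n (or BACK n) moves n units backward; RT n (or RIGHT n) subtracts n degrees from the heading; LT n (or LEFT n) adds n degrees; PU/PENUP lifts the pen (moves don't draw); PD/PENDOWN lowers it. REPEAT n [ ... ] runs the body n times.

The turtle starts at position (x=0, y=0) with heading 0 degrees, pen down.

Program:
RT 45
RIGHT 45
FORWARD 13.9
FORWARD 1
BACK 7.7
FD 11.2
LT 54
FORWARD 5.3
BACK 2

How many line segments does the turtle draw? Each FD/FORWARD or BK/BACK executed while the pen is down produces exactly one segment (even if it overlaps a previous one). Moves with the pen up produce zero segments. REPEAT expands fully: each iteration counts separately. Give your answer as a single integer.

Answer: 6

Derivation:
Executing turtle program step by step:
Start: pos=(0,0), heading=0, pen down
RT 45: heading 0 -> 315
RT 45: heading 315 -> 270
FD 13.9: (0,0) -> (0,-13.9) [heading=270, draw]
FD 1: (0,-13.9) -> (0,-14.9) [heading=270, draw]
BK 7.7: (0,-14.9) -> (0,-7.2) [heading=270, draw]
FD 11.2: (0,-7.2) -> (0,-18.4) [heading=270, draw]
LT 54: heading 270 -> 324
FD 5.3: (0,-18.4) -> (4.288,-21.515) [heading=324, draw]
BK 2: (4.288,-21.515) -> (2.67,-20.34) [heading=324, draw]
Final: pos=(2.67,-20.34), heading=324, 6 segment(s) drawn
Segments drawn: 6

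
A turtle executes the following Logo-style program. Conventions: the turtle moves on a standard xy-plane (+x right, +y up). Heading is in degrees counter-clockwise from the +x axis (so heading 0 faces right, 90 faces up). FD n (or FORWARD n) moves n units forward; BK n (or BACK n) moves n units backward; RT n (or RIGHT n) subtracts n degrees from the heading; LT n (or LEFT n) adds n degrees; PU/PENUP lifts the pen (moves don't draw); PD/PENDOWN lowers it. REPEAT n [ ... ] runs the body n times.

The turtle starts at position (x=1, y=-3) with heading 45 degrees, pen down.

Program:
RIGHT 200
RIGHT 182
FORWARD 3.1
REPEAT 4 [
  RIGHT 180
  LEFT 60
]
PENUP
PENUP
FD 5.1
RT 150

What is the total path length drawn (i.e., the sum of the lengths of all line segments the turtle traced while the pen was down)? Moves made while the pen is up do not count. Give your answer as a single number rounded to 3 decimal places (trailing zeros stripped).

Executing turtle program step by step:
Start: pos=(1,-3), heading=45, pen down
RT 200: heading 45 -> 205
RT 182: heading 205 -> 23
FD 3.1: (1,-3) -> (3.854,-1.789) [heading=23, draw]
REPEAT 4 [
  -- iteration 1/4 --
  RT 180: heading 23 -> 203
  LT 60: heading 203 -> 263
  -- iteration 2/4 --
  RT 180: heading 263 -> 83
  LT 60: heading 83 -> 143
  -- iteration 3/4 --
  RT 180: heading 143 -> 323
  LT 60: heading 323 -> 23
  -- iteration 4/4 --
  RT 180: heading 23 -> 203
  LT 60: heading 203 -> 263
]
PU: pen up
PU: pen up
FD 5.1: (3.854,-1.789) -> (3.232,-6.851) [heading=263, move]
RT 150: heading 263 -> 113
Final: pos=(3.232,-6.851), heading=113, 1 segment(s) drawn

Segment lengths:
  seg 1: (1,-3) -> (3.854,-1.789), length = 3.1
Total = 3.1

Answer: 3.1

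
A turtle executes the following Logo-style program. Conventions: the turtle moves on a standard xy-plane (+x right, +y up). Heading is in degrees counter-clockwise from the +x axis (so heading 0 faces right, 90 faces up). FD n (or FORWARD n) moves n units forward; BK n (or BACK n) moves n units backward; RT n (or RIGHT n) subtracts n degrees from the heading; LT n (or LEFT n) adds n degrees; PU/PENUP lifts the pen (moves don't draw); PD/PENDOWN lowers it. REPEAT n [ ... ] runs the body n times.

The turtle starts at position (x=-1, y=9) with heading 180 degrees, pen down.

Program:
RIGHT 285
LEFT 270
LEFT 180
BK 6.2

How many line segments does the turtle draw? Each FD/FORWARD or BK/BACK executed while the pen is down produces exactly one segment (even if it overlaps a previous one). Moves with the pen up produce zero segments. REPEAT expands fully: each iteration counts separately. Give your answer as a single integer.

Executing turtle program step by step:
Start: pos=(-1,9), heading=180, pen down
RT 285: heading 180 -> 255
LT 270: heading 255 -> 165
LT 180: heading 165 -> 345
BK 6.2: (-1,9) -> (-6.989,10.605) [heading=345, draw]
Final: pos=(-6.989,10.605), heading=345, 1 segment(s) drawn
Segments drawn: 1

Answer: 1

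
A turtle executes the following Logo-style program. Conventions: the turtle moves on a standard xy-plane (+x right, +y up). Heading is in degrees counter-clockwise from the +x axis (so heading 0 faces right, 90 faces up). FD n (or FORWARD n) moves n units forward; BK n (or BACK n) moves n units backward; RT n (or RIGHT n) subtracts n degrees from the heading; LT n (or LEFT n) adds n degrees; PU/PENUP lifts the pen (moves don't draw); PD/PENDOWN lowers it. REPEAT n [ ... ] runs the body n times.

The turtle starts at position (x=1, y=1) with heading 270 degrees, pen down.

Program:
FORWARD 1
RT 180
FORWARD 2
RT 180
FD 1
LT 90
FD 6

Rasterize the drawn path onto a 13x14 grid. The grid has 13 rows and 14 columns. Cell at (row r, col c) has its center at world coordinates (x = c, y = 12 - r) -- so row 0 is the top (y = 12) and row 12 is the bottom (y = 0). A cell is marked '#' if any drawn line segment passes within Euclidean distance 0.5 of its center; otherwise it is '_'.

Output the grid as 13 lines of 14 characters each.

Answer: ______________
______________
______________
______________
______________
______________
______________
______________
______________
______________
_#____________
_#######______
_#____________

Derivation:
Segment 0: (1,1) -> (1,0)
Segment 1: (1,0) -> (1,2)
Segment 2: (1,2) -> (1,1)
Segment 3: (1,1) -> (7,1)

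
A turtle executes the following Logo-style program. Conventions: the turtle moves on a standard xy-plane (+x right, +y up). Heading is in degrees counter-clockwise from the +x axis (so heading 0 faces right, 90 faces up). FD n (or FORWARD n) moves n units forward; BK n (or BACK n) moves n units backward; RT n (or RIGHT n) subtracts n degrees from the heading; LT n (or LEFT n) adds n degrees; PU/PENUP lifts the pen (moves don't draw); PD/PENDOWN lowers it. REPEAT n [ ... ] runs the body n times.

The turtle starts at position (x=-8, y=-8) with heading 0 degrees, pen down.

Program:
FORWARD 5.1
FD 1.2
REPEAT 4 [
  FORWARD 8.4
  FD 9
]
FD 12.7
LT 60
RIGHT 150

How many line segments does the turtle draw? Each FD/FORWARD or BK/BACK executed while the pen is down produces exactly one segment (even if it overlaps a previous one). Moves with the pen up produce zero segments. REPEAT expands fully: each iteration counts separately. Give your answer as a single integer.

Answer: 11

Derivation:
Executing turtle program step by step:
Start: pos=(-8,-8), heading=0, pen down
FD 5.1: (-8,-8) -> (-2.9,-8) [heading=0, draw]
FD 1.2: (-2.9,-8) -> (-1.7,-8) [heading=0, draw]
REPEAT 4 [
  -- iteration 1/4 --
  FD 8.4: (-1.7,-8) -> (6.7,-8) [heading=0, draw]
  FD 9: (6.7,-8) -> (15.7,-8) [heading=0, draw]
  -- iteration 2/4 --
  FD 8.4: (15.7,-8) -> (24.1,-8) [heading=0, draw]
  FD 9: (24.1,-8) -> (33.1,-8) [heading=0, draw]
  -- iteration 3/4 --
  FD 8.4: (33.1,-8) -> (41.5,-8) [heading=0, draw]
  FD 9: (41.5,-8) -> (50.5,-8) [heading=0, draw]
  -- iteration 4/4 --
  FD 8.4: (50.5,-8) -> (58.9,-8) [heading=0, draw]
  FD 9: (58.9,-8) -> (67.9,-8) [heading=0, draw]
]
FD 12.7: (67.9,-8) -> (80.6,-8) [heading=0, draw]
LT 60: heading 0 -> 60
RT 150: heading 60 -> 270
Final: pos=(80.6,-8), heading=270, 11 segment(s) drawn
Segments drawn: 11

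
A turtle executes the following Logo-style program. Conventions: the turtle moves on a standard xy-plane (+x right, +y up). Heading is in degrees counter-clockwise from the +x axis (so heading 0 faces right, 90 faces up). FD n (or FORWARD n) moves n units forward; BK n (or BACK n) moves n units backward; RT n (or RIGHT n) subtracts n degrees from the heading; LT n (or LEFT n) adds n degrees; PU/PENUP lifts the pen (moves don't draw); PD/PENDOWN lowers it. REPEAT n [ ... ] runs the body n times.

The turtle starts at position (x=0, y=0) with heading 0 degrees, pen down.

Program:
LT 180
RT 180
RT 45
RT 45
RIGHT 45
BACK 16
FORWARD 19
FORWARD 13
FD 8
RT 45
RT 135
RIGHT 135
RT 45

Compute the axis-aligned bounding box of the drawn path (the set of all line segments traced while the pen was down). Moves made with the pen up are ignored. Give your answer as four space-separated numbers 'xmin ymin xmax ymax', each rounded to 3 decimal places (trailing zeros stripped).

Answer: -16.971 -16.971 11.314 11.314

Derivation:
Executing turtle program step by step:
Start: pos=(0,0), heading=0, pen down
LT 180: heading 0 -> 180
RT 180: heading 180 -> 0
RT 45: heading 0 -> 315
RT 45: heading 315 -> 270
RT 45: heading 270 -> 225
BK 16: (0,0) -> (11.314,11.314) [heading=225, draw]
FD 19: (11.314,11.314) -> (-2.121,-2.121) [heading=225, draw]
FD 13: (-2.121,-2.121) -> (-11.314,-11.314) [heading=225, draw]
FD 8: (-11.314,-11.314) -> (-16.971,-16.971) [heading=225, draw]
RT 45: heading 225 -> 180
RT 135: heading 180 -> 45
RT 135: heading 45 -> 270
RT 45: heading 270 -> 225
Final: pos=(-16.971,-16.971), heading=225, 4 segment(s) drawn

Segment endpoints: x in {-16.971, -11.314, -2.121, 0, 11.314}, y in {-16.971, -11.314, -2.121, 0, 11.314}
xmin=-16.971, ymin=-16.971, xmax=11.314, ymax=11.314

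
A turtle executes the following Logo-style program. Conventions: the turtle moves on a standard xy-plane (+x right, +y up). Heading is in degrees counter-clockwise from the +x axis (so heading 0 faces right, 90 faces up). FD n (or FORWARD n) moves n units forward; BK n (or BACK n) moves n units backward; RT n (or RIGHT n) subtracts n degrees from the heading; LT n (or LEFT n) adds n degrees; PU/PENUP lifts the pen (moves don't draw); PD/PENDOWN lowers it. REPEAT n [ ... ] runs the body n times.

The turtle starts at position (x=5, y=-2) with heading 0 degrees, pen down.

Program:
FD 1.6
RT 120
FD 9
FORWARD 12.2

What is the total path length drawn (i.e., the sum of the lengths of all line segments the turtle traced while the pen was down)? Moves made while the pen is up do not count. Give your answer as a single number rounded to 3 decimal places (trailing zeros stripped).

Executing turtle program step by step:
Start: pos=(5,-2), heading=0, pen down
FD 1.6: (5,-2) -> (6.6,-2) [heading=0, draw]
RT 120: heading 0 -> 240
FD 9: (6.6,-2) -> (2.1,-9.794) [heading=240, draw]
FD 12.2: (2.1,-9.794) -> (-4,-20.36) [heading=240, draw]
Final: pos=(-4,-20.36), heading=240, 3 segment(s) drawn

Segment lengths:
  seg 1: (5,-2) -> (6.6,-2), length = 1.6
  seg 2: (6.6,-2) -> (2.1,-9.794), length = 9
  seg 3: (2.1,-9.794) -> (-4,-20.36), length = 12.2
Total = 22.8

Answer: 22.8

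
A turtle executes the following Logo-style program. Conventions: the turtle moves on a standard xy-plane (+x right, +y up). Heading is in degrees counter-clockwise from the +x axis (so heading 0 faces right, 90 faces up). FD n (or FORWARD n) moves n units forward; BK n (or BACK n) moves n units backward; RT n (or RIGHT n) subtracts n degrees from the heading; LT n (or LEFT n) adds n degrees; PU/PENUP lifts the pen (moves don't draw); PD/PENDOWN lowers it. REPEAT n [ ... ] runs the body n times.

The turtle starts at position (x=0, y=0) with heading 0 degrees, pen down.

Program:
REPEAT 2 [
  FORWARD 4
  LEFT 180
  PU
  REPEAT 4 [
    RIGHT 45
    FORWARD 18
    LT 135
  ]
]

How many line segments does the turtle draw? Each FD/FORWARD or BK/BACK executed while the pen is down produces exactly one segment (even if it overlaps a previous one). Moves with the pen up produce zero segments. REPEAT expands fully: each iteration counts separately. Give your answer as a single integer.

Answer: 1

Derivation:
Executing turtle program step by step:
Start: pos=(0,0), heading=0, pen down
REPEAT 2 [
  -- iteration 1/2 --
  FD 4: (0,0) -> (4,0) [heading=0, draw]
  LT 180: heading 0 -> 180
  PU: pen up
  REPEAT 4 [
    -- iteration 1/4 --
    RT 45: heading 180 -> 135
    FD 18: (4,0) -> (-8.728,12.728) [heading=135, move]
    LT 135: heading 135 -> 270
    -- iteration 2/4 --
    RT 45: heading 270 -> 225
    FD 18: (-8.728,12.728) -> (-21.456,0) [heading=225, move]
    LT 135: heading 225 -> 0
    -- iteration 3/4 --
    RT 45: heading 0 -> 315
    FD 18: (-21.456,0) -> (-8.728,-12.728) [heading=315, move]
    LT 135: heading 315 -> 90
    -- iteration 4/4 --
    RT 45: heading 90 -> 45
    FD 18: (-8.728,-12.728) -> (4,0) [heading=45, move]
    LT 135: heading 45 -> 180
  ]
  -- iteration 2/2 --
  FD 4: (4,0) -> (0,0) [heading=180, move]
  LT 180: heading 180 -> 0
  PU: pen up
  REPEAT 4 [
    -- iteration 1/4 --
    RT 45: heading 0 -> 315
    FD 18: (0,0) -> (12.728,-12.728) [heading=315, move]
    LT 135: heading 315 -> 90
    -- iteration 2/4 --
    RT 45: heading 90 -> 45
    FD 18: (12.728,-12.728) -> (25.456,0) [heading=45, move]
    LT 135: heading 45 -> 180
    -- iteration 3/4 --
    RT 45: heading 180 -> 135
    FD 18: (25.456,0) -> (12.728,12.728) [heading=135, move]
    LT 135: heading 135 -> 270
    -- iteration 4/4 --
    RT 45: heading 270 -> 225
    FD 18: (12.728,12.728) -> (0,0) [heading=225, move]
    LT 135: heading 225 -> 0
  ]
]
Final: pos=(0,0), heading=0, 1 segment(s) drawn
Segments drawn: 1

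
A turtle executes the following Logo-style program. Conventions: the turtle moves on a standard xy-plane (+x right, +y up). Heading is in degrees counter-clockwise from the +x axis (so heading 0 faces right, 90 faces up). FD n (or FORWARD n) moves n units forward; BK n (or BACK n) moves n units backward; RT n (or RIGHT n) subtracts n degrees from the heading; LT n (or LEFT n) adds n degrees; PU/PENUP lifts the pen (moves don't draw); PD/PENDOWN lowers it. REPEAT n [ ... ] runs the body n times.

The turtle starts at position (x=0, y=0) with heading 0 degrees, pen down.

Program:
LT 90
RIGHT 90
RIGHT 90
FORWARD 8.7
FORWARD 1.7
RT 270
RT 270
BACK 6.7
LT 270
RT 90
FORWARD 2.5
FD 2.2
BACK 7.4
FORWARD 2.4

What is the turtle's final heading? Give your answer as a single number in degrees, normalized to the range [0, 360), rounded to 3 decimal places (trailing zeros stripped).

Executing turtle program step by step:
Start: pos=(0,0), heading=0, pen down
LT 90: heading 0 -> 90
RT 90: heading 90 -> 0
RT 90: heading 0 -> 270
FD 8.7: (0,0) -> (0,-8.7) [heading=270, draw]
FD 1.7: (0,-8.7) -> (0,-10.4) [heading=270, draw]
RT 270: heading 270 -> 0
RT 270: heading 0 -> 90
BK 6.7: (0,-10.4) -> (0,-17.1) [heading=90, draw]
LT 270: heading 90 -> 0
RT 90: heading 0 -> 270
FD 2.5: (0,-17.1) -> (0,-19.6) [heading=270, draw]
FD 2.2: (0,-19.6) -> (0,-21.8) [heading=270, draw]
BK 7.4: (0,-21.8) -> (0,-14.4) [heading=270, draw]
FD 2.4: (0,-14.4) -> (0,-16.8) [heading=270, draw]
Final: pos=(0,-16.8), heading=270, 7 segment(s) drawn

Answer: 270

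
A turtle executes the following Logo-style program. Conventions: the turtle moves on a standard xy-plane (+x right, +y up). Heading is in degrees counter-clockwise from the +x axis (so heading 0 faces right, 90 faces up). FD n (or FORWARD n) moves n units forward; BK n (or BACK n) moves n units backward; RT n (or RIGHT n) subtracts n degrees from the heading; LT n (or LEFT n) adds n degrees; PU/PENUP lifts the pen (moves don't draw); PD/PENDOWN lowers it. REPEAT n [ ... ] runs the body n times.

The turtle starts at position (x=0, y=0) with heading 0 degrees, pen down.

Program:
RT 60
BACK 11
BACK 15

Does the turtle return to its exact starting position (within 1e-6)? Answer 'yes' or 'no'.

Executing turtle program step by step:
Start: pos=(0,0), heading=0, pen down
RT 60: heading 0 -> 300
BK 11: (0,0) -> (-5.5,9.526) [heading=300, draw]
BK 15: (-5.5,9.526) -> (-13,22.517) [heading=300, draw]
Final: pos=(-13,22.517), heading=300, 2 segment(s) drawn

Start position: (0, 0)
Final position: (-13, 22.517)
Distance = 26; >= 1e-6 -> NOT closed

Answer: no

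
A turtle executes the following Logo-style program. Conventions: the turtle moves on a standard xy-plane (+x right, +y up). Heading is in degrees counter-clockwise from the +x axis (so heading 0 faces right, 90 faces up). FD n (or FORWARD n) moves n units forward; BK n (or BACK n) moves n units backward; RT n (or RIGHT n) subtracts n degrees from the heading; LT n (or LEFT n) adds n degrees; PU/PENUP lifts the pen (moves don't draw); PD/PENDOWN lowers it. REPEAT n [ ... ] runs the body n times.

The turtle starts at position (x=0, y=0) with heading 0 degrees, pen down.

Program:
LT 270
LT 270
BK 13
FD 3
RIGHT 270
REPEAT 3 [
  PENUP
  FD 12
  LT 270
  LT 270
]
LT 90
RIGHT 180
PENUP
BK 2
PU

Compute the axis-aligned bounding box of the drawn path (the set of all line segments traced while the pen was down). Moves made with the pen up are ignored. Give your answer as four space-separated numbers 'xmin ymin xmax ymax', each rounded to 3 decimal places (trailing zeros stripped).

Executing turtle program step by step:
Start: pos=(0,0), heading=0, pen down
LT 270: heading 0 -> 270
LT 270: heading 270 -> 180
BK 13: (0,0) -> (13,0) [heading=180, draw]
FD 3: (13,0) -> (10,0) [heading=180, draw]
RT 270: heading 180 -> 270
REPEAT 3 [
  -- iteration 1/3 --
  PU: pen up
  FD 12: (10,0) -> (10,-12) [heading=270, move]
  LT 270: heading 270 -> 180
  LT 270: heading 180 -> 90
  -- iteration 2/3 --
  PU: pen up
  FD 12: (10,-12) -> (10,0) [heading=90, move]
  LT 270: heading 90 -> 0
  LT 270: heading 0 -> 270
  -- iteration 3/3 --
  PU: pen up
  FD 12: (10,0) -> (10,-12) [heading=270, move]
  LT 270: heading 270 -> 180
  LT 270: heading 180 -> 90
]
LT 90: heading 90 -> 180
RT 180: heading 180 -> 0
PU: pen up
BK 2: (10,-12) -> (8,-12) [heading=0, move]
PU: pen up
Final: pos=(8,-12), heading=0, 2 segment(s) drawn

Segment endpoints: x in {0, 10, 13}, y in {0, 0, 0}
xmin=0, ymin=0, xmax=13, ymax=0

Answer: 0 0 13 0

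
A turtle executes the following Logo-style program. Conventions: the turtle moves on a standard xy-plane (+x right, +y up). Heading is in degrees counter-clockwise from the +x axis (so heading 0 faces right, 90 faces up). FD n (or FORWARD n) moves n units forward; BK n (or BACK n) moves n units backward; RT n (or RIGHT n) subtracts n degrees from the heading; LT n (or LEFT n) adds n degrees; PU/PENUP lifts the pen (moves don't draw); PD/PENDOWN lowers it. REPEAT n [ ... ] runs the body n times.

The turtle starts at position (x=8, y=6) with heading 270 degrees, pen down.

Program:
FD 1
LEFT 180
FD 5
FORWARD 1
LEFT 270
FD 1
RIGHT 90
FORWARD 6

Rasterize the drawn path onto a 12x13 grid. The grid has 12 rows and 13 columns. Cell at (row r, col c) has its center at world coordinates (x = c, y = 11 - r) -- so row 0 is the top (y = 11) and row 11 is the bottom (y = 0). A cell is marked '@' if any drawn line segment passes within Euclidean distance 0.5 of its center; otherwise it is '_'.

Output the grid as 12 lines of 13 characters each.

Answer: ________@@___
________@@___
________@@___
________@@___
________@@___
________@@___
________@@___
_____________
_____________
_____________
_____________
_____________

Derivation:
Segment 0: (8,6) -> (8,5)
Segment 1: (8,5) -> (8,10)
Segment 2: (8,10) -> (8,11)
Segment 3: (8,11) -> (9,11)
Segment 4: (9,11) -> (9,5)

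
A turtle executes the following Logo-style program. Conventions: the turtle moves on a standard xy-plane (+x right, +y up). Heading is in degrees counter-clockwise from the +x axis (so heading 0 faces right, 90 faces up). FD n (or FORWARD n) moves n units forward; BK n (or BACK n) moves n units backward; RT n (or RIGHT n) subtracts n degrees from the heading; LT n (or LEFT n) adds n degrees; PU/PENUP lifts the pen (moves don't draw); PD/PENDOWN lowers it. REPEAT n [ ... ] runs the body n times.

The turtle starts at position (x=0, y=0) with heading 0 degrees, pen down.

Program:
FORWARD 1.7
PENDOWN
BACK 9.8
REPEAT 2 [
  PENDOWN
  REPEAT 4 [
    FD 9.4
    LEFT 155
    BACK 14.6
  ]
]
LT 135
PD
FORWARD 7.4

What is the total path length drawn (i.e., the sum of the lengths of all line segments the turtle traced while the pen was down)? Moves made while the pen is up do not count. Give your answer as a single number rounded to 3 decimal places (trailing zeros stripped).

Executing turtle program step by step:
Start: pos=(0,0), heading=0, pen down
FD 1.7: (0,0) -> (1.7,0) [heading=0, draw]
PD: pen down
BK 9.8: (1.7,0) -> (-8.1,0) [heading=0, draw]
REPEAT 2 [
  -- iteration 1/2 --
  PD: pen down
  REPEAT 4 [
    -- iteration 1/4 --
    FD 9.4: (-8.1,0) -> (1.3,0) [heading=0, draw]
    LT 155: heading 0 -> 155
    BK 14.6: (1.3,0) -> (14.532,-6.17) [heading=155, draw]
    -- iteration 2/4 --
    FD 9.4: (14.532,-6.17) -> (6.013,-2.198) [heading=155, draw]
    LT 155: heading 155 -> 310
    BK 14.6: (6.013,-2.198) -> (-3.372,8.987) [heading=310, draw]
    -- iteration 3/4 --
    FD 9.4: (-3.372,8.987) -> (2.67,1.786) [heading=310, draw]
    LT 155: heading 310 -> 105
    BK 14.6: (2.67,1.786) -> (6.449,-12.317) [heading=105, draw]
    -- iteration 4/4 --
    FD 9.4: (6.449,-12.317) -> (4.016,-3.237) [heading=105, draw]
    LT 155: heading 105 -> 260
    BK 14.6: (4.016,-3.237) -> (6.551,11.141) [heading=260, draw]
  ]
  -- iteration 2/2 --
  PD: pen down
  REPEAT 4 [
    -- iteration 1/4 --
    FD 9.4: (6.551,11.141) -> (4.919,1.884) [heading=260, draw]
    LT 155: heading 260 -> 55
    BK 14.6: (4.919,1.884) -> (-3.455,-10.076) [heading=55, draw]
    -- iteration 2/4 --
    FD 9.4: (-3.455,-10.076) -> (1.937,-2.376) [heading=55, draw]
    LT 155: heading 55 -> 210
    BK 14.6: (1.937,-2.376) -> (14.581,4.924) [heading=210, draw]
    -- iteration 3/4 --
    FD 9.4: (14.581,4.924) -> (6.44,0.224) [heading=210, draw]
    LT 155: heading 210 -> 5
    BK 14.6: (6.44,0.224) -> (-8.105,-1.048) [heading=5, draw]
    -- iteration 4/4 --
    FD 9.4: (-8.105,-1.048) -> (1.26,-0.229) [heading=5, draw]
    LT 155: heading 5 -> 160
    BK 14.6: (1.26,-0.229) -> (14.979,-5.222) [heading=160, draw]
  ]
]
LT 135: heading 160 -> 295
PD: pen down
FD 7.4: (14.979,-5.222) -> (18.107,-11.929) [heading=295, draw]
Final: pos=(18.107,-11.929), heading=295, 19 segment(s) drawn

Segment lengths:
  seg 1: (0,0) -> (1.7,0), length = 1.7
  seg 2: (1.7,0) -> (-8.1,0), length = 9.8
  seg 3: (-8.1,0) -> (1.3,0), length = 9.4
  seg 4: (1.3,0) -> (14.532,-6.17), length = 14.6
  seg 5: (14.532,-6.17) -> (6.013,-2.198), length = 9.4
  seg 6: (6.013,-2.198) -> (-3.372,8.987), length = 14.6
  seg 7: (-3.372,8.987) -> (2.67,1.786), length = 9.4
  seg 8: (2.67,1.786) -> (6.449,-12.317), length = 14.6
  seg 9: (6.449,-12.317) -> (4.016,-3.237), length = 9.4
  seg 10: (4.016,-3.237) -> (6.551,11.141), length = 14.6
  seg 11: (6.551,11.141) -> (4.919,1.884), length = 9.4
  seg 12: (4.919,1.884) -> (-3.455,-10.076), length = 14.6
  seg 13: (-3.455,-10.076) -> (1.937,-2.376), length = 9.4
  seg 14: (1.937,-2.376) -> (14.581,4.924), length = 14.6
  seg 15: (14.581,4.924) -> (6.44,0.224), length = 9.4
  seg 16: (6.44,0.224) -> (-8.105,-1.048), length = 14.6
  seg 17: (-8.105,-1.048) -> (1.26,-0.229), length = 9.4
  seg 18: (1.26,-0.229) -> (14.979,-5.222), length = 14.6
  seg 19: (14.979,-5.222) -> (18.107,-11.929), length = 7.4
Total = 210.9

Answer: 210.9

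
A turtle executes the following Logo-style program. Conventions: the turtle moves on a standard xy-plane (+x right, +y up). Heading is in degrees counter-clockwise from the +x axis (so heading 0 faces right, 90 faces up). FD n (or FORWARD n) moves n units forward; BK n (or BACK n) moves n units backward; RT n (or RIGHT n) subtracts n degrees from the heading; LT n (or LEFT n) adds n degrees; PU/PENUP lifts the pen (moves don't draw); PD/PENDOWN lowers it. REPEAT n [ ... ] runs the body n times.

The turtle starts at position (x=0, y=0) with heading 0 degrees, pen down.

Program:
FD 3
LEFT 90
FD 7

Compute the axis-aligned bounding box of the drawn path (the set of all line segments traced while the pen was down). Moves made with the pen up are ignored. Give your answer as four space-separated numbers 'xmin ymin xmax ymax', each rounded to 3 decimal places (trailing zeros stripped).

Executing turtle program step by step:
Start: pos=(0,0), heading=0, pen down
FD 3: (0,0) -> (3,0) [heading=0, draw]
LT 90: heading 0 -> 90
FD 7: (3,0) -> (3,7) [heading=90, draw]
Final: pos=(3,7), heading=90, 2 segment(s) drawn

Segment endpoints: x in {0, 3, 3}, y in {0, 7}
xmin=0, ymin=0, xmax=3, ymax=7

Answer: 0 0 3 7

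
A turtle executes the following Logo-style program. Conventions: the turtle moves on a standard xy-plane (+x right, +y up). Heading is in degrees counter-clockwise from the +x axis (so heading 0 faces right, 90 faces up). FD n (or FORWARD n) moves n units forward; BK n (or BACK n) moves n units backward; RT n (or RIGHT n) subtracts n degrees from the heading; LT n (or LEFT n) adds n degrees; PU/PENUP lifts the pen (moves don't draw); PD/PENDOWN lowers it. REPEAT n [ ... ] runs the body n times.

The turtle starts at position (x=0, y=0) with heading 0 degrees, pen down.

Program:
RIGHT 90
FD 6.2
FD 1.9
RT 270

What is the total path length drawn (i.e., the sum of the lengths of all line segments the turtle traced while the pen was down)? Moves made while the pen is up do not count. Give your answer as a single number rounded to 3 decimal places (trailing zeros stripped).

Executing turtle program step by step:
Start: pos=(0,0), heading=0, pen down
RT 90: heading 0 -> 270
FD 6.2: (0,0) -> (0,-6.2) [heading=270, draw]
FD 1.9: (0,-6.2) -> (0,-8.1) [heading=270, draw]
RT 270: heading 270 -> 0
Final: pos=(0,-8.1), heading=0, 2 segment(s) drawn

Segment lengths:
  seg 1: (0,0) -> (0,-6.2), length = 6.2
  seg 2: (0,-6.2) -> (0,-8.1), length = 1.9
Total = 8.1

Answer: 8.1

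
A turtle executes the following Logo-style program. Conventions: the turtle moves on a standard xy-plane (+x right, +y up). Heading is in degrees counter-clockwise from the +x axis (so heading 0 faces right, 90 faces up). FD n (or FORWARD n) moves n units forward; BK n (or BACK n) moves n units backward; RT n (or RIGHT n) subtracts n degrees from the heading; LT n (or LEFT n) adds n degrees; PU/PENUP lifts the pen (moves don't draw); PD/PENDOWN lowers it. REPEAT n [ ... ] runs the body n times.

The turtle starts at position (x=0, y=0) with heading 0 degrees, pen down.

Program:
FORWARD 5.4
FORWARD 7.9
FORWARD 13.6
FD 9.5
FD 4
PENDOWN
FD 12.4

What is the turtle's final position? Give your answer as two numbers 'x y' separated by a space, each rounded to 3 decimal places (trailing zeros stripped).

Executing turtle program step by step:
Start: pos=(0,0), heading=0, pen down
FD 5.4: (0,0) -> (5.4,0) [heading=0, draw]
FD 7.9: (5.4,0) -> (13.3,0) [heading=0, draw]
FD 13.6: (13.3,0) -> (26.9,0) [heading=0, draw]
FD 9.5: (26.9,0) -> (36.4,0) [heading=0, draw]
FD 4: (36.4,0) -> (40.4,0) [heading=0, draw]
PD: pen down
FD 12.4: (40.4,0) -> (52.8,0) [heading=0, draw]
Final: pos=(52.8,0), heading=0, 6 segment(s) drawn

Answer: 52.8 0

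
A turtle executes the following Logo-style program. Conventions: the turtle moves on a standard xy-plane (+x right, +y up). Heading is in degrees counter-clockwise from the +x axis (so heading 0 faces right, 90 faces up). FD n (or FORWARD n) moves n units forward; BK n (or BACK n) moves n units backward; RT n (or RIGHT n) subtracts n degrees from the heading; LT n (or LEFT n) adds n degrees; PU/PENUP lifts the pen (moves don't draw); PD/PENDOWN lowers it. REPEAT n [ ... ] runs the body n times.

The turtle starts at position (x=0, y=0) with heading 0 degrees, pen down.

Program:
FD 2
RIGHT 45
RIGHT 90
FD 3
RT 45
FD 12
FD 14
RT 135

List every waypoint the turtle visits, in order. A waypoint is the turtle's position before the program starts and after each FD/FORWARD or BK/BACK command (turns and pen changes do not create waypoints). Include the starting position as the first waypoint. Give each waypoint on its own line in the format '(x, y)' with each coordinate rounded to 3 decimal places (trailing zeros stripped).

Executing turtle program step by step:
Start: pos=(0,0), heading=0, pen down
FD 2: (0,0) -> (2,0) [heading=0, draw]
RT 45: heading 0 -> 315
RT 90: heading 315 -> 225
FD 3: (2,0) -> (-0.121,-2.121) [heading=225, draw]
RT 45: heading 225 -> 180
FD 12: (-0.121,-2.121) -> (-12.121,-2.121) [heading=180, draw]
FD 14: (-12.121,-2.121) -> (-26.121,-2.121) [heading=180, draw]
RT 135: heading 180 -> 45
Final: pos=(-26.121,-2.121), heading=45, 4 segment(s) drawn
Waypoints (5 total):
(0, 0)
(2, 0)
(-0.121, -2.121)
(-12.121, -2.121)
(-26.121, -2.121)

Answer: (0, 0)
(2, 0)
(-0.121, -2.121)
(-12.121, -2.121)
(-26.121, -2.121)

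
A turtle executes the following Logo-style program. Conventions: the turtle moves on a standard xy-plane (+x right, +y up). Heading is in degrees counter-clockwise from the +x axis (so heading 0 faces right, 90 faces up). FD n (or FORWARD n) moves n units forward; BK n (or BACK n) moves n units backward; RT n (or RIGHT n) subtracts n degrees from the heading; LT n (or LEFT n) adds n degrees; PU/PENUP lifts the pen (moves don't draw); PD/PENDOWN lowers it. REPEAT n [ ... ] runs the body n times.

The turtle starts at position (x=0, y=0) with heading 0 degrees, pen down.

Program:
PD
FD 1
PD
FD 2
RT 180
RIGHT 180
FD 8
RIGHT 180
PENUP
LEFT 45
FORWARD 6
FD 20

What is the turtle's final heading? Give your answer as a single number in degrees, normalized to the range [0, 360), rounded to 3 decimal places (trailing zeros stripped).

Answer: 225

Derivation:
Executing turtle program step by step:
Start: pos=(0,0), heading=0, pen down
PD: pen down
FD 1: (0,0) -> (1,0) [heading=0, draw]
PD: pen down
FD 2: (1,0) -> (3,0) [heading=0, draw]
RT 180: heading 0 -> 180
RT 180: heading 180 -> 0
FD 8: (3,0) -> (11,0) [heading=0, draw]
RT 180: heading 0 -> 180
PU: pen up
LT 45: heading 180 -> 225
FD 6: (11,0) -> (6.757,-4.243) [heading=225, move]
FD 20: (6.757,-4.243) -> (-7.385,-18.385) [heading=225, move]
Final: pos=(-7.385,-18.385), heading=225, 3 segment(s) drawn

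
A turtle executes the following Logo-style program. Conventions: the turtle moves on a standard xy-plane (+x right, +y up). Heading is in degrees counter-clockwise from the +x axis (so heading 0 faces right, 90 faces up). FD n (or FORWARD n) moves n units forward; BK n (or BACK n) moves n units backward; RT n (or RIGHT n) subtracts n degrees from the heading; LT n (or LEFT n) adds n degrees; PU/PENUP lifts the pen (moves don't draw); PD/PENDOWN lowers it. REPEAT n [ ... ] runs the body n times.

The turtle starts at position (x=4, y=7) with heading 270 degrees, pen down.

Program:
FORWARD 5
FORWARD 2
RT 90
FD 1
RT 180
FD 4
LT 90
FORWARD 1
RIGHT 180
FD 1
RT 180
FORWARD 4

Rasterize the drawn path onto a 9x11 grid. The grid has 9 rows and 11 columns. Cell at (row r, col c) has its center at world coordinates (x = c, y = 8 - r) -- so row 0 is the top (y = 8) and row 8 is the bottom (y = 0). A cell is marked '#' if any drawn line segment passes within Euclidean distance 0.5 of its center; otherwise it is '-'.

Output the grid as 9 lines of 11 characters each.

Answer: -----------
----#------
----#------
----#------
----#--#---
----#--#---
----#--#---
----#--#---
---#####---

Derivation:
Segment 0: (4,7) -> (4,2)
Segment 1: (4,2) -> (4,0)
Segment 2: (4,0) -> (3,0)
Segment 3: (3,0) -> (7,0)
Segment 4: (7,0) -> (7,1)
Segment 5: (7,1) -> (7,0)
Segment 6: (7,0) -> (7,4)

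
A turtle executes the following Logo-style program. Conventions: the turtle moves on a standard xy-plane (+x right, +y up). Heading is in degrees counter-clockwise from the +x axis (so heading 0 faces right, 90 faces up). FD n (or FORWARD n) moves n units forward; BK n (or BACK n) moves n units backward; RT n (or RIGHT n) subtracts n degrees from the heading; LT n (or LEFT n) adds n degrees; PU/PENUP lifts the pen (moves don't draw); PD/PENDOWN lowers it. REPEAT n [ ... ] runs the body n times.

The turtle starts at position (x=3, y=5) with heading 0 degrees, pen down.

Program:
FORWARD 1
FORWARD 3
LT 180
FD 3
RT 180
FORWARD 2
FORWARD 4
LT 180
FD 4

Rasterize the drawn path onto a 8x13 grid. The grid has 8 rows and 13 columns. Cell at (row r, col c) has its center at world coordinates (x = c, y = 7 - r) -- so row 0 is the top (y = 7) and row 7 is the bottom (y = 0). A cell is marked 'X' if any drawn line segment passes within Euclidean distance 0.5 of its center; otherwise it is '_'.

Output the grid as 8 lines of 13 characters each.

Answer: _____________
_____________
___XXXXXXXX__
_____________
_____________
_____________
_____________
_____________

Derivation:
Segment 0: (3,5) -> (4,5)
Segment 1: (4,5) -> (7,5)
Segment 2: (7,5) -> (4,5)
Segment 3: (4,5) -> (6,5)
Segment 4: (6,5) -> (10,5)
Segment 5: (10,5) -> (6,5)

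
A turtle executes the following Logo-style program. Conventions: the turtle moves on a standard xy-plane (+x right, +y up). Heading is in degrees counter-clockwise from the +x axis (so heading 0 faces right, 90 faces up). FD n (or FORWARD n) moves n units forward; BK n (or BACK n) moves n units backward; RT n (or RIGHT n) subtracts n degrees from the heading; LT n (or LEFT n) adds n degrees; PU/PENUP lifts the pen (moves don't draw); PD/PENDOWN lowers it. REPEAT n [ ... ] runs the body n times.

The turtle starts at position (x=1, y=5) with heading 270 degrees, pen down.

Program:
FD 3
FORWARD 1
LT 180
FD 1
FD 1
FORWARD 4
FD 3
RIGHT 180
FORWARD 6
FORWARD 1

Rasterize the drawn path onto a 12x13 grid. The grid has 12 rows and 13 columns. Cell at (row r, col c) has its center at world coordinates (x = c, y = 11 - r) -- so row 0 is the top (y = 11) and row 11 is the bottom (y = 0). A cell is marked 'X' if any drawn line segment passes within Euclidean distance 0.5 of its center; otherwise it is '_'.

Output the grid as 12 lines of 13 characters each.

Segment 0: (1,5) -> (1,2)
Segment 1: (1,2) -> (1,1)
Segment 2: (1,1) -> (1,2)
Segment 3: (1,2) -> (1,3)
Segment 4: (1,3) -> (1,7)
Segment 5: (1,7) -> (1,10)
Segment 6: (1,10) -> (1,4)
Segment 7: (1,4) -> (1,3)

Answer: _____________
_X___________
_X___________
_X___________
_X___________
_X___________
_X___________
_X___________
_X___________
_X___________
_X___________
_____________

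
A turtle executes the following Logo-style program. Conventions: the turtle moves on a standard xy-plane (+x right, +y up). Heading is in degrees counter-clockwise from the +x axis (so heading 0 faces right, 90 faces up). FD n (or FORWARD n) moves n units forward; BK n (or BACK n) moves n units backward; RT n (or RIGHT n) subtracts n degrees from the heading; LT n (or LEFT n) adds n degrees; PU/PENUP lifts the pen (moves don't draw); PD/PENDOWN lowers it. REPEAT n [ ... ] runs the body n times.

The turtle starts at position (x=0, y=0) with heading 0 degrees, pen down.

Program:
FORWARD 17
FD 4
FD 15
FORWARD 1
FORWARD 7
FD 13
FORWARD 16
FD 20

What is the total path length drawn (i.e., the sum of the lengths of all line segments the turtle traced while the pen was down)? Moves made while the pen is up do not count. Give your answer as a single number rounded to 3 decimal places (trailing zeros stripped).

Answer: 93

Derivation:
Executing turtle program step by step:
Start: pos=(0,0), heading=0, pen down
FD 17: (0,0) -> (17,0) [heading=0, draw]
FD 4: (17,0) -> (21,0) [heading=0, draw]
FD 15: (21,0) -> (36,0) [heading=0, draw]
FD 1: (36,0) -> (37,0) [heading=0, draw]
FD 7: (37,0) -> (44,0) [heading=0, draw]
FD 13: (44,0) -> (57,0) [heading=0, draw]
FD 16: (57,0) -> (73,0) [heading=0, draw]
FD 20: (73,0) -> (93,0) [heading=0, draw]
Final: pos=(93,0), heading=0, 8 segment(s) drawn

Segment lengths:
  seg 1: (0,0) -> (17,0), length = 17
  seg 2: (17,0) -> (21,0), length = 4
  seg 3: (21,0) -> (36,0), length = 15
  seg 4: (36,0) -> (37,0), length = 1
  seg 5: (37,0) -> (44,0), length = 7
  seg 6: (44,0) -> (57,0), length = 13
  seg 7: (57,0) -> (73,0), length = 16
  seg 8: (73,0) -> (93,0), length = 20
Total = 93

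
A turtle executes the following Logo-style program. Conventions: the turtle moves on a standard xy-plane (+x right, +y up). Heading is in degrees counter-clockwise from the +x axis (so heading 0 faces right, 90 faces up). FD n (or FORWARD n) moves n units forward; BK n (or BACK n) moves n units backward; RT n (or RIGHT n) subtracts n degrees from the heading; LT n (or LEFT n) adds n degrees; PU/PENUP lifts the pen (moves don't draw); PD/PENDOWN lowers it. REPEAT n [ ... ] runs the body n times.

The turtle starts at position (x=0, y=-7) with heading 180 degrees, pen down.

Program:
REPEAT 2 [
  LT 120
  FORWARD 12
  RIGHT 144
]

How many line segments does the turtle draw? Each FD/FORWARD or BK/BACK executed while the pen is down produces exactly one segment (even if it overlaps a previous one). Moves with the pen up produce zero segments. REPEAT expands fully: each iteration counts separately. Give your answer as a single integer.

Executing turtle program step by step:
Start: pos=(0,-7), heading=180, pen down
REPEAT 2 [
  -- iteration 1/2 --
  LT 120: heading 180 -> 300
  FD 12: (0,-7) -> (6,-17.392) [heading=300, draw]
  RT 144: heading 300 -> 156
  -- iteration 2/2 --
  LT 120: heading 156 -> 276
  FD 12: (6,-17.392) -> (7.254,-29.327) [heading=276, draw]
  RT 144: heading 276 -> 132
]
Final: pos=(7.254,-29.327), heading=132, 2 segment(s) drawn
Segments drawn: 2

Answer: 2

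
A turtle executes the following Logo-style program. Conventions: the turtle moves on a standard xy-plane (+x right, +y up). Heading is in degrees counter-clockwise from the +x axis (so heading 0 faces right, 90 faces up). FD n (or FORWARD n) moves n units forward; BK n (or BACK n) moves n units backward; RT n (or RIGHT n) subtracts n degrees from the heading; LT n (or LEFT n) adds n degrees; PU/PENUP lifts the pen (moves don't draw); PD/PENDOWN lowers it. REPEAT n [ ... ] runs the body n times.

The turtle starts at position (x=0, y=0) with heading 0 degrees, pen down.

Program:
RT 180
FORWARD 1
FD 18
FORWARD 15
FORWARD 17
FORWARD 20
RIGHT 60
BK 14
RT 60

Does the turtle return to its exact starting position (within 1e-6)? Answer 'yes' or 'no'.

Answer: no

Derivation:
Executing turtle program step by step:
Start: pos=(0,0), heading=0, pen down
RT 180: heading 0 -> 180
FD 1: (0,0) -> (-1,0) [heading=180, draw]
FD 18: (-1,0) -> (-19,0) [heading=180, draw]
FD 15: (-19,0) -> (-34,0) [heading=180, draw]
FD 17: (-34,0) -> (-51,0) [heading=180, draw]
FD 20: (-51,0) -> (-71,0) [heading=180, draw]
RT 60: heading 180 -> 120
BK 14: (-71,0) -> (-64,-12.124) [heading=120, draw]
RT 60: heading 120 -> 60
Final: pos=(-64,-12.124), heading=60, 6 segment(s) drawn

Start position: (0, 0)
Final position: (-64, -12.124)
Distance = 65.138; >= 1e-6 -> NOT closed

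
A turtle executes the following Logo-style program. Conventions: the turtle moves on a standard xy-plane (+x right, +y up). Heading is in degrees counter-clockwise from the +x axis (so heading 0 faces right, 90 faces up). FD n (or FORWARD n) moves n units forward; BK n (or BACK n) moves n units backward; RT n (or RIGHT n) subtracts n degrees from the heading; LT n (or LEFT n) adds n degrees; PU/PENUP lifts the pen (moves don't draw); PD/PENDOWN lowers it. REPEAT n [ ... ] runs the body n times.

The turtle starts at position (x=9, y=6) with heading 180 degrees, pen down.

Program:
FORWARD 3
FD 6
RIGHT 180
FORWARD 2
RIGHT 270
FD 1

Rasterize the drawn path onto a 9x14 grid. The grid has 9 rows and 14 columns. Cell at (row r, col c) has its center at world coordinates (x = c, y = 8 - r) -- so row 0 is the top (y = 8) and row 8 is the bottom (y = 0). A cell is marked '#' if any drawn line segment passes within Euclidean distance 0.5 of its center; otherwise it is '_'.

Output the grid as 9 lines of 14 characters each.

Segment 0: (9,6) -> (6,6)
Segment 1: (6,6) -> (0,6)
Segment 2: (0,6) -> (2,6)
Segment 3: (2,6) -> (2,7)

Answer: ______________
__#___________
##########____
______________
______________
______________
______________
______________
______________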